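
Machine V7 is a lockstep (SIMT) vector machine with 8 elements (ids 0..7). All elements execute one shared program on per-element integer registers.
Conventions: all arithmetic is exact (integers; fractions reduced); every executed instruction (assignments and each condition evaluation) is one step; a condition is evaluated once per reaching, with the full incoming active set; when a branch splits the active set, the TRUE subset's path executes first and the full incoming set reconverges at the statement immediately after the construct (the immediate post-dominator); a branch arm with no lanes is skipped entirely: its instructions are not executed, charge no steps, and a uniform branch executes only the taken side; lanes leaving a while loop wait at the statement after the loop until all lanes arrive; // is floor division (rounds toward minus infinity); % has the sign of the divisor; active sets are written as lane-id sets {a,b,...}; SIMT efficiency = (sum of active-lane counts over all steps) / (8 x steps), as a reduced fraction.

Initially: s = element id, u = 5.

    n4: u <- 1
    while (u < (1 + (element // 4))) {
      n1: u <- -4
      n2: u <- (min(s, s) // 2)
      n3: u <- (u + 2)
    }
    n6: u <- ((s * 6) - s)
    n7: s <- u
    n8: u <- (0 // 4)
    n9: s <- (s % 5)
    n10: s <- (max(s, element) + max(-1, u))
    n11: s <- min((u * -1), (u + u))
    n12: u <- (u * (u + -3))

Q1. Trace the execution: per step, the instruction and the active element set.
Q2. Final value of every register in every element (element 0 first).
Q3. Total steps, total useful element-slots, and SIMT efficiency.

step 0: u <- 1                       {0,1,2,3,4,5,6,7}
step 1: eval (u < (1 + (element // 4))) {0,1,2,3,4,5,6,7}
step 2: u <- -4                      {4,5,6,7}
step 3: u <- (min(s, s) // 2)        {4,5,6,7}
step 4: u <- (u + 2)                 {4,5,6,7}
step 5: eval (u < (1 + (element // 4))) {4,5,6,7}
step 6: u <- ((s * 6) - s)           {0,1,2,3,4,5,6,7}
step 7: s <- u                       {0,1,2,3,4,5,6,7}
step 8: u <- (0 // 4)                {0,1,2,3,4,5,6,7}
step 9: s <- (s % 5)                 {0,1,2,3,4,5,6,7}
step 10: s <- (max(s, element) + max(-1, u)) {0,1,2,3,4,5,6,7}
step 11: s <- min((u * -1), (u + u))  {0,1,2,3,4,5,6,7}
step 12: u <- (u * (u + -3))          {0,1,2,3,4,5,6,7}

Answer: 13 steps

s: 0,0,0,0,0,0,0,0
u: 0,0,0,0,0,0,0,0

steps = 13; useful = 88; efficiency = 88/104 = 11/13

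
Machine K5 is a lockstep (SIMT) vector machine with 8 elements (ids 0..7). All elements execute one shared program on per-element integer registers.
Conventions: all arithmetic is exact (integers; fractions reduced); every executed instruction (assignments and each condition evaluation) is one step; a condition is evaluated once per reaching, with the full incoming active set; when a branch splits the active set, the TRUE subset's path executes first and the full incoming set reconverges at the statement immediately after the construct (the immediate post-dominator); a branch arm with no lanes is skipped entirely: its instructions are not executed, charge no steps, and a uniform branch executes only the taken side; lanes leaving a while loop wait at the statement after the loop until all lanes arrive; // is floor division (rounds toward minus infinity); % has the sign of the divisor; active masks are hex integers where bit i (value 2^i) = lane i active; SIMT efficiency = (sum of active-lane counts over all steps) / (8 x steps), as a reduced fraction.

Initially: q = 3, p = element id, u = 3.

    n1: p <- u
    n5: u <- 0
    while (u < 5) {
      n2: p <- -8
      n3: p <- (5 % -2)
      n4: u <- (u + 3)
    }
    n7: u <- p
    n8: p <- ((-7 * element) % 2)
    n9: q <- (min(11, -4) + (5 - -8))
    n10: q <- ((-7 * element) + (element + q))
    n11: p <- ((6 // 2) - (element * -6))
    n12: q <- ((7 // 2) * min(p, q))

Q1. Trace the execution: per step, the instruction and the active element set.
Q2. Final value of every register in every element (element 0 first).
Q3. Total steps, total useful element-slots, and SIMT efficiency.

step 0: p <- u                       0xff
step 1: u <- 0                       0xff
step 2: eval (u < 5)                 0xff
step 3: p <- -8                      0xff
step 4: p <- (5 % -2)                0xff
step 5: u <- (u + 3)                 0xff
step 6: eval (u < 5)                 0xff
step 7: p <- -8                      0xff
step 8: p <- (5 % -2)                0xff
step 9: u <- (u + 3)                 0xff
step 10: eval (u < 5)                 0xff
step 11: u <- p                       0xff
step 12: p <- ((-7 * element) % 2)    0xff
step 13: q <- (min(11, -4) + (5 - -8)) 0xff
step 14: q <- ((-7 * element) + (element + q)) 0xff
step 15: p <- ((6 // 2) - (element * -6)) 0xff
step 16: q <- ((7 // 2) * min(p, q))  0xff

Answer: 17 steps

q: 9,9,-9,-27,-45,-63,-81,-99
p: 3,9,15,21,27,33,39,45
u: -1,-1,-1,-1,-1,-1,-1,-1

steps = 17; useful = 136; efficiency = 136/136 = 1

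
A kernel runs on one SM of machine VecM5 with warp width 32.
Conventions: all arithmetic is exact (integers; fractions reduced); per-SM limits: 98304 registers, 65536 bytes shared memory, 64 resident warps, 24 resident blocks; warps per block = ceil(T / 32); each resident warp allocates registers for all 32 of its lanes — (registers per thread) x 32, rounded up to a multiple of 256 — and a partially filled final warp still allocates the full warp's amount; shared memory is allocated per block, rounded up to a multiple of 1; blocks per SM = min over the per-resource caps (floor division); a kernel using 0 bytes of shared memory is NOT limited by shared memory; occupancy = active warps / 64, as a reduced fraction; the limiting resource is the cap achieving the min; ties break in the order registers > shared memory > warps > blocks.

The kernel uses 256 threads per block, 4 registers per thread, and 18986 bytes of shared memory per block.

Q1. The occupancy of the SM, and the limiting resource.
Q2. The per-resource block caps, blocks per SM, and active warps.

Answer: occupancy 3/8, limited by shared memory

registers: 48 blocks
shared memory: 3 blocks
warps: 8 blocks
blocks: 24 blocks

Answer: 3 blocks, 24 active warps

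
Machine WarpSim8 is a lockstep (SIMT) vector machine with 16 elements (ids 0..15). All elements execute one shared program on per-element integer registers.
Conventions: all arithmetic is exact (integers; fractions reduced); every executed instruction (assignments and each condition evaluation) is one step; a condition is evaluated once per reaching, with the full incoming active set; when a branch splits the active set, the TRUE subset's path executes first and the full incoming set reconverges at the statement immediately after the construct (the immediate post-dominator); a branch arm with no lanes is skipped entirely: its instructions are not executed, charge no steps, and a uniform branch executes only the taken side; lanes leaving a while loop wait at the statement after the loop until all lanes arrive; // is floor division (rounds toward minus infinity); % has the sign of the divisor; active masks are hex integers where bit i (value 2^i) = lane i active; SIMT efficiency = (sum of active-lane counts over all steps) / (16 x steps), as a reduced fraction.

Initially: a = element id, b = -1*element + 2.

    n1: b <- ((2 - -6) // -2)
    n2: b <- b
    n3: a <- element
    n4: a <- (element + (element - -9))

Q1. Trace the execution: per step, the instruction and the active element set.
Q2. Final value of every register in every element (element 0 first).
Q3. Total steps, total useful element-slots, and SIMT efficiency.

step 0: b <- ((2 - -6) // -2)        0xffff
step 1: b <- b                       0xffff
step 2: a <- element                 0xffff
step 3: a <- (element + (element - -9)) 0xffff

Answer: 4 steps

a: 9,11,13,15,17,19,21,23,25,27,29,31,33,35,37,39
b: -4,-4,-4,-4,-4,-4,-4,-4,-4,-4,-4,-4,-4,-4,-4,-4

steps = 4; useful = 64; efficiency = 64/64 = 1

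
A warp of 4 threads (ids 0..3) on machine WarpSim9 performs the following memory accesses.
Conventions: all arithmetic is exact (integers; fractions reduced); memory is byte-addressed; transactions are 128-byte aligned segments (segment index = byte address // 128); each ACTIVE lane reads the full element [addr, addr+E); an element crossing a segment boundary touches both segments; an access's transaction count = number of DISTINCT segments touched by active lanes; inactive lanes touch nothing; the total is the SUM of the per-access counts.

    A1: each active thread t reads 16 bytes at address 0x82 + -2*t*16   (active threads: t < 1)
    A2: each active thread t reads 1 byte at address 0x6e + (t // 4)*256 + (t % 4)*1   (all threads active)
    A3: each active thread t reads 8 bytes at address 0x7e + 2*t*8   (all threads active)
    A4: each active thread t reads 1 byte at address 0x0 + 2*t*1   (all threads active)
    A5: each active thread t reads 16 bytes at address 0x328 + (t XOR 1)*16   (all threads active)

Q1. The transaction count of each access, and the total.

A1: 1 transaction
A2: 1 transaction
A3: 2 transactions
A4: 1 transaction
A5: 1 transaction

Answer: 1,1,2,1,1; total 6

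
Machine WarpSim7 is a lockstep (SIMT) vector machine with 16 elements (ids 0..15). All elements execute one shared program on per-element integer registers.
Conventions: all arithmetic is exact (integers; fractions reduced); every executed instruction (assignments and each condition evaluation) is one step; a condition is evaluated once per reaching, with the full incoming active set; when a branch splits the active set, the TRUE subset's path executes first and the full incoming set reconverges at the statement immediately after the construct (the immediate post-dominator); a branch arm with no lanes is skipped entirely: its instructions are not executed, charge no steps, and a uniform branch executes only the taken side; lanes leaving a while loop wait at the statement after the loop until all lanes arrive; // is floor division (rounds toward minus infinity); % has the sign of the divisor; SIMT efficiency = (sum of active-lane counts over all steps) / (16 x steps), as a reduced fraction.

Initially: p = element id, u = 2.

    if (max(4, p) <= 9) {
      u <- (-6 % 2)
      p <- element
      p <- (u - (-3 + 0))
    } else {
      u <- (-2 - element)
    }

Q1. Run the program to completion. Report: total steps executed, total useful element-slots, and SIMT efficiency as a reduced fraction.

Answer: 5 steps, 52 useful, 13/20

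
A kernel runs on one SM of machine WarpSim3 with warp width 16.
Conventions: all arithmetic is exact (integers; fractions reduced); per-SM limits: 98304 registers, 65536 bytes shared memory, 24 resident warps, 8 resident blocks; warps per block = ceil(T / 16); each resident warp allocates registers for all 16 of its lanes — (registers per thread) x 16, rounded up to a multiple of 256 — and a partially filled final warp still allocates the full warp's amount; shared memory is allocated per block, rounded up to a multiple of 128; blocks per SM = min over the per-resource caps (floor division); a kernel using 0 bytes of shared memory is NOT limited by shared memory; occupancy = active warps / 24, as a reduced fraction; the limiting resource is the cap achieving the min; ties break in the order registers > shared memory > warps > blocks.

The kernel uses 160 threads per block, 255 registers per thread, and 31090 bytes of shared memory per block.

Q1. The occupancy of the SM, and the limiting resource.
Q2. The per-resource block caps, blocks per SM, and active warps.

Answer: occupancy 5/6, limited by registers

registers: 2 blocks
shared memory: 2 blocks
warps: 2 blocks
blocks: 8 blocks

Answer: 2 blocks, 20 active warps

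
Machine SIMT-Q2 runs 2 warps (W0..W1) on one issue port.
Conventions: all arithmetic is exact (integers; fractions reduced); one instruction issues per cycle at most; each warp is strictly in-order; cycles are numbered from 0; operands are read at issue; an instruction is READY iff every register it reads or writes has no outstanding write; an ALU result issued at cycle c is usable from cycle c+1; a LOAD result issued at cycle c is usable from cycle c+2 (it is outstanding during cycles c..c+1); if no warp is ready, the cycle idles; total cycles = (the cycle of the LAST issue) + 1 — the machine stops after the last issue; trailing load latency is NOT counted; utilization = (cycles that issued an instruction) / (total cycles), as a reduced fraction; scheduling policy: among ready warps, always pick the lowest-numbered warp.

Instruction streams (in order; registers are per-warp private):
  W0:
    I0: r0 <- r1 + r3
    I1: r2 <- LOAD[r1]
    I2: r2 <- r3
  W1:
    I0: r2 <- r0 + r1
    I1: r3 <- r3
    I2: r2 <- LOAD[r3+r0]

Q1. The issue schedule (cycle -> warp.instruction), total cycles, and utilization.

cycle 0: W0.I0
cycle 1: W0.I1
cycle 2: W1.I0
cycle 3: W0.I2
cycle 4: W1.I1
cycle 5: W1.I2

Answer: 6 cycles, utilization 1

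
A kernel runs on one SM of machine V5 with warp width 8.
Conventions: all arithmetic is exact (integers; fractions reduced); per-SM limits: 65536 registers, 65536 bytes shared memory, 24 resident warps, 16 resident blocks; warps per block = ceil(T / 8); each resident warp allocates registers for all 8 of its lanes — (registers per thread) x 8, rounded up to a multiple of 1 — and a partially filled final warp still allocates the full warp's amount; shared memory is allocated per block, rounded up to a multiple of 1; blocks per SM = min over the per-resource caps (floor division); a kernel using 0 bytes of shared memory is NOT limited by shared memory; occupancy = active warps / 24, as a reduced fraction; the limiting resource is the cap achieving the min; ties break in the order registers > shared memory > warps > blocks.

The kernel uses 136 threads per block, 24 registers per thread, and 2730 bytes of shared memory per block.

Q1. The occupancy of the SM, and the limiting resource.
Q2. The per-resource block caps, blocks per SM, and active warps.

Answer: occupancy 17/24, limited by warps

registers: 20 blocks
shared memory: 24 blocks
warps: 1 block
blocks: 16 blocks

Answer: 1 block, 17 active warps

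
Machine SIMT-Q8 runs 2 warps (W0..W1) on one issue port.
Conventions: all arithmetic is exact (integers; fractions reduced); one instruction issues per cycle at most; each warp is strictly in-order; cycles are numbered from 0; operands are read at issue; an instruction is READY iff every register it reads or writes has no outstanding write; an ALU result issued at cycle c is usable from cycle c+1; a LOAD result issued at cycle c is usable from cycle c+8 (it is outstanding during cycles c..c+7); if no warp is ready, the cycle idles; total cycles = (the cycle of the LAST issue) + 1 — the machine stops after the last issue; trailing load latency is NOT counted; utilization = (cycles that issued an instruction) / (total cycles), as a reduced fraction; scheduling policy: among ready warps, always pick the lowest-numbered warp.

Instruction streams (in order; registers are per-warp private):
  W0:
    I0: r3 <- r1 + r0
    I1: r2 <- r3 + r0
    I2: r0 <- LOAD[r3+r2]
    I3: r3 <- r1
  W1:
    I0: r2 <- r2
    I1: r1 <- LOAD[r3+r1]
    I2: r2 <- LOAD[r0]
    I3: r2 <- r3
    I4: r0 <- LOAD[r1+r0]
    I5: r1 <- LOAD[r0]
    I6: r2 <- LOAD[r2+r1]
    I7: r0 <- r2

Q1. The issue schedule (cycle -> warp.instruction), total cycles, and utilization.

cycle 0: W0.I0
cycle 1: W0.I1
cycle 2: W0.I2
cycle 3: W0.I3
cycle 4: W1.I0
cycle 5: W1.I1
cycle 6: W1.I2
cycle 7: idle
cycle 8: idle
cycle 9: idle
cycle 10: idle
cycle 11: idle
cycle 12: idle
cycle 13: idle
cycle 14: W1.I3
cycle 15: W1.I4
cycle 16: idle
cycle 17: idle
cycle 18: idle
cycle 19: idle
cycle 20: idle
cycle 21: idle
cycle 22: idle
cycle 23: W1.I5
cycle 24: idle
cycle 25: idle
cycle 26: idle
cycle 27: idle
cycle 28: idle
cycle 29: idle
cycle 30: idle
cycle 31: W1.I6
cycle 32: idle
cycle 33: idle
cycle 34: idle
cycle 35: idle
cycle 36: idle
cycle 37: idle
cycle 38: idle
cycle 39: W1.I7

Answer: 40 cycles, utilization 3/10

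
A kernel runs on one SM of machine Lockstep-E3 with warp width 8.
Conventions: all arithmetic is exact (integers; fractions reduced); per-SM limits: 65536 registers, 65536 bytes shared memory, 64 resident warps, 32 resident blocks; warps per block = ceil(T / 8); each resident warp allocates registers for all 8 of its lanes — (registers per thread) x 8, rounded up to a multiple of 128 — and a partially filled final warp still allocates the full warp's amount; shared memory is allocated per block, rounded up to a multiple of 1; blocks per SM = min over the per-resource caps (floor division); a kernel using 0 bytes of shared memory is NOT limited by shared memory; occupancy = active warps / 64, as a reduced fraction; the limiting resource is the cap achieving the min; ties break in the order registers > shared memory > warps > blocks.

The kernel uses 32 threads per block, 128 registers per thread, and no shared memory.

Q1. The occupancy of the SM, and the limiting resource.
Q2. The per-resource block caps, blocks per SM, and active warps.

Answer: occupancy 1, limited by registers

registers: 16 blocks
shared memory: no limit (kernel uses none)
warps: 16 blocks
blocks: 32 blocks

Answer: 16 blocks, 64 active warps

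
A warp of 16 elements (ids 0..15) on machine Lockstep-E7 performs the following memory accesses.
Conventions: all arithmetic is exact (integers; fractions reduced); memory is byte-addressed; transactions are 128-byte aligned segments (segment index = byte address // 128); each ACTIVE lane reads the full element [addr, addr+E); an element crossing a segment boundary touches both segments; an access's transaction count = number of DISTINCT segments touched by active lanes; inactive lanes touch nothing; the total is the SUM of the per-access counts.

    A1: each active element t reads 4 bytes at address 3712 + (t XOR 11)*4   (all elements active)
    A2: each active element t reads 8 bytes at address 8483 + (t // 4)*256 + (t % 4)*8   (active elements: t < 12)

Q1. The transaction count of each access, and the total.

A1: 1 transaction
A2: 3 transactions

Answer: 1,3; total 4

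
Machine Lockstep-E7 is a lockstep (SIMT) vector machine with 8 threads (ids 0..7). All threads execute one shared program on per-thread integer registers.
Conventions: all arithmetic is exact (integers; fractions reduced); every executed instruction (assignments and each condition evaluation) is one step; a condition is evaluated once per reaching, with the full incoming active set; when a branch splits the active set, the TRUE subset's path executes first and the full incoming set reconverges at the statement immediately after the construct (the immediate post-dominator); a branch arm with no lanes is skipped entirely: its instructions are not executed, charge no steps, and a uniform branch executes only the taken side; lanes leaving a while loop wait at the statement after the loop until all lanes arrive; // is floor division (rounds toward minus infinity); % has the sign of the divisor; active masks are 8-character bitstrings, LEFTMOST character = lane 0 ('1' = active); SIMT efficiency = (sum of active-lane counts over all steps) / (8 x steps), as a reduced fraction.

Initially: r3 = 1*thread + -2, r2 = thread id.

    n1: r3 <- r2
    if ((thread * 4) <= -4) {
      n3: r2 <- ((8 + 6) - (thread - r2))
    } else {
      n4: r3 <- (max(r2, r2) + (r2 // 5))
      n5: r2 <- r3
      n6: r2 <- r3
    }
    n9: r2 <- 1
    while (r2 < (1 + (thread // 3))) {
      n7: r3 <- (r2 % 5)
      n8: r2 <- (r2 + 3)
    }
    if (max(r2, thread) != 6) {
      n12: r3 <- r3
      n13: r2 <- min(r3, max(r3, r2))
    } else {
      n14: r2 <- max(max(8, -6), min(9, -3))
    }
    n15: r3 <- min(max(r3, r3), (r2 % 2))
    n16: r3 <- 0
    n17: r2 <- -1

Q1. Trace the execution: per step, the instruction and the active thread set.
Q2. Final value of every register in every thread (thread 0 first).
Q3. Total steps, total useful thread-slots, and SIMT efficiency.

step 0: r3 <- r2                     11111111
step 1: eval ((thread * 4) <= -4)    11111111
step 2: r3 <- (max(r2, r2) + (r2 // 5)) 11111111
step 3: r2 <- r3                     11111111
step 4: r2 <- r3                     11111111
step 5: r2 <- 1                      11111111
step 6: eval (r2 < (1 + (thread // 3))) 11111111
step 7: r3 <- (r2 % 5)               00011111
step 8: r2 <- (r2 + 3)               00011111
step 9: eval (r2 < (1 + (thread // 3))) 00011111
step 10: eval (max(r2, thread) != 6)  11111111
step 11: r3 <- r3                     11111101
step 12: r2 <- min(r3, max(r3, r2))   11111101
step 13: r2 <- max(max(8, -6), min(9, -3)) 00000010
step 14: r3 <- min(max(r3, r3), (r2 % 2)) 11111111
step 15: r3 <- 0                      11111111
step 16: r2 <- -1                     11111111

Answer: 17 steps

r3: 0,0,0,0,0,0,0,0
r2: -1,-1,-1,-1,-1,-1,-1,-1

steps = 17; useful = 118; efficiency = 118/136 = 59/68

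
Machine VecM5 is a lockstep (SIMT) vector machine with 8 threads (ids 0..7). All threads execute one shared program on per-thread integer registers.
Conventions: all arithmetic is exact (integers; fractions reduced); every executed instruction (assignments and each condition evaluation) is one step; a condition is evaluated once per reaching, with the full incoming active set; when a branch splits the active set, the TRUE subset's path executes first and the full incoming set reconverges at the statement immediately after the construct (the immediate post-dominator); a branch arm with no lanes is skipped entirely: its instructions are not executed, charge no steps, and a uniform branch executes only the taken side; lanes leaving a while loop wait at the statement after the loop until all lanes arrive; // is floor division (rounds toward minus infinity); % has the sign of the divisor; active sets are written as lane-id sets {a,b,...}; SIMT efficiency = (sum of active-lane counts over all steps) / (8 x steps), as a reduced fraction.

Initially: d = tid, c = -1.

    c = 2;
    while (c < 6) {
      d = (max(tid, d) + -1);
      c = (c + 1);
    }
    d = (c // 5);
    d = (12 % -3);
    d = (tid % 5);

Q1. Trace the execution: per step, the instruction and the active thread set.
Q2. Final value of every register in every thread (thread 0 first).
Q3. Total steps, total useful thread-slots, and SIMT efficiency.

step 0: c <- 2                       {0,1,2,3,4,5,6,7}
step 1: eval (c < 6)                 {0,1,2,3,4,5,6,7}
step 2: d <- (max(tid, d) + -1)      {0,1,2,3,4,5,6,7}
step 3: c <- (c + 1)                 {0,1,2,3,4,5,6,7}
step 4: eval (c < 6)                 {0,1,2,3,4,5,6,7}
step 5: d <- (max(tid, d) + -1)      {0,1,2,3,4,5,6,7}
step 6: c <- (c + 1)                 {0,1,2,3,4,5,6,7}
step 7: eval (c < 6)                 {0,1,2,3,4,5,6,7}
step 8: d <- (max(tid, d) + -1)      {0,1,2,3,4,5,6,7}
step 9: c <- (c + 1)                 {0,1,2,3,4,5,6,7}
step 10: eval (c < 6)                 {0,1,2,3,4,5,6,7}
step 11: d <- (max(tid, d) + -1)      {0,1,2,3,4,5,6,7}
step 12: c <- (c + 1)                 {0,1,2,3,4,5,6,7}
step 13: eval (c < 6)                 {0,1,2,3,4,5,6,7}
step 14: d <- (c // 5)                {0,1,2,3,4,5,6,7}
step 15: d <- (12 % -3)               {0,1,2,3,4,5,6,7}
step 16: d <- (tid % 5)               {0,1,2,3,4,5,6,7}

Answer: 17 steps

d: 0,1,2,3,4,0,1,2
c: 6,6,6,6,6,6,6,6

steps = 17; useful = 136; efficiency = 136/136 = 1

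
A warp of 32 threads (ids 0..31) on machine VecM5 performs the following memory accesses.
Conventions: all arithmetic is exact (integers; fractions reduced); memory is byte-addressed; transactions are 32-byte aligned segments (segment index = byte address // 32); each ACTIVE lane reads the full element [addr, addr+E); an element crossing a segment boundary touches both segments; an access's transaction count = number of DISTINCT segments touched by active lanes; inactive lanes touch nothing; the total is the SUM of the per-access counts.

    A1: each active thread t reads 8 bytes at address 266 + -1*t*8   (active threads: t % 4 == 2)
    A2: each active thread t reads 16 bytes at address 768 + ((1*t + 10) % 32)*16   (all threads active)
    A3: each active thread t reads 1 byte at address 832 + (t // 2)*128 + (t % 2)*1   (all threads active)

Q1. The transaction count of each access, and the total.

A1: 9 transactions
A2: 16 transactions
A3: 16 transactions

Answer: 9,16,16; total 41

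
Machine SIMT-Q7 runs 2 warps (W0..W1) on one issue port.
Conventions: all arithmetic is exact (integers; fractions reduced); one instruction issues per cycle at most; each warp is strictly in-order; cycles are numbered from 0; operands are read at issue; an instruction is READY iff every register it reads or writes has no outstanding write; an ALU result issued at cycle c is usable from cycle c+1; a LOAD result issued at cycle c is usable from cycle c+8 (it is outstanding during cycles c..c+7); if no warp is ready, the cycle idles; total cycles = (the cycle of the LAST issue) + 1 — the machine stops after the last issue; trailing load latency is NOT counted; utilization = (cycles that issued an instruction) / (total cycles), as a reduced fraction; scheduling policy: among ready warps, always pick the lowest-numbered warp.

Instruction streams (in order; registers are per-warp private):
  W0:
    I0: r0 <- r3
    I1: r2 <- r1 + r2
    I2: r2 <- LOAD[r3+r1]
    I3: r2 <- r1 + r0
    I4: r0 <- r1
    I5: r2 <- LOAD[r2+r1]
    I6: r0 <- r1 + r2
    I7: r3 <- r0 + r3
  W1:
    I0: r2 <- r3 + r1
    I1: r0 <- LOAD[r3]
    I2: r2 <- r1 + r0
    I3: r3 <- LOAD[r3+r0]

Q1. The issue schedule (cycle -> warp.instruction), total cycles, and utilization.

cycle 0: W0.I0
cycle 1: W0.I1
cycle 2: W0.I2
cycle 3: W1.I0
cycle 4: W1.I1
cycle 5: idle
cycle 6: idle
cycle 7: idle
cycle 8: idle
cycle 9: idle
cycle 10: W0.I3
cycle 11: W0.I4
cycle 12: W0.I5
cycle 13: W1.I2
cycle 14: W1.I3
cycle 15: idle
cycle 16: idle
cycle 17: idle
cycle 18: idle
cycle 19: idle
cycle 20: W0.I6
cycle 21: W0.I7

Answer: 22 cycles, utilization 6/11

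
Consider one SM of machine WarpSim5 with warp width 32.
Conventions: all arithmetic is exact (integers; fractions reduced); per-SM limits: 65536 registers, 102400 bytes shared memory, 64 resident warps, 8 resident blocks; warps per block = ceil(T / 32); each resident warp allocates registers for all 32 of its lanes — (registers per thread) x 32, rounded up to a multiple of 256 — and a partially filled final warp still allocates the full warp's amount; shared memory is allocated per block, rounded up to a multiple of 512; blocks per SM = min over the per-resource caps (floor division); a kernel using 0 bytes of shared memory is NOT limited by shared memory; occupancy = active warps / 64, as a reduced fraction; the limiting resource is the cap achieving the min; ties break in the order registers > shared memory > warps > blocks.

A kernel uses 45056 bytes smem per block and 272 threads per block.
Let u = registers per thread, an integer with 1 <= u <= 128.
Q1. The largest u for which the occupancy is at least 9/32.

Answer: u = 112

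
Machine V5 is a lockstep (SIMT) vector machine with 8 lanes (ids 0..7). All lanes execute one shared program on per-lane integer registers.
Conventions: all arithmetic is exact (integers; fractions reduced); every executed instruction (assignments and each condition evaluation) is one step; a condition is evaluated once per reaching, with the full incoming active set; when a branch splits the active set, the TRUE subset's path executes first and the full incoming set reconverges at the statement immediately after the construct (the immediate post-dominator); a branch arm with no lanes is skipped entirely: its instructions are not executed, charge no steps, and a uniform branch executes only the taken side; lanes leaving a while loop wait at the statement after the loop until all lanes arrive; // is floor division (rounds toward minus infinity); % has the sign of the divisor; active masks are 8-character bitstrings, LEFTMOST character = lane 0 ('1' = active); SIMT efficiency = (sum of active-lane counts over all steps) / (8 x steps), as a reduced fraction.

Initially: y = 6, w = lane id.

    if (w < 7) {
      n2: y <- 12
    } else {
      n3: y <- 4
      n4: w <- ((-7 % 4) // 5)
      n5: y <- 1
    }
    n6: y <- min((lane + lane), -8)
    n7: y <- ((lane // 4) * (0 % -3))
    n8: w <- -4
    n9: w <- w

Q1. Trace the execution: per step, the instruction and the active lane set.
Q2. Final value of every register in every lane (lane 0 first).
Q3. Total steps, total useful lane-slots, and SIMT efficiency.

step 0: eval (w < 7)                 11111111
step 1: y <- 12                      11111110
step 2: y <- 4                       00000001
step 3: w <- ((-7 % 4) // 5)         00000001
step 4: y <- 1                       00000001
step 5: y <- min((lane + lane), -8)  11111111
step 6: y <- ((lane // 4) * (0 % -3)) 11111111
step 7: w <- -4                      11111111
step 8: w <- w                       11111111

Answer: 9 steps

y: 0,0,0,0,0,0,0,0
w: -4,-4,-4,-4,-4,-4,-4,-4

steps = 9; useful = 50; efficiency = 50/72 = 25/36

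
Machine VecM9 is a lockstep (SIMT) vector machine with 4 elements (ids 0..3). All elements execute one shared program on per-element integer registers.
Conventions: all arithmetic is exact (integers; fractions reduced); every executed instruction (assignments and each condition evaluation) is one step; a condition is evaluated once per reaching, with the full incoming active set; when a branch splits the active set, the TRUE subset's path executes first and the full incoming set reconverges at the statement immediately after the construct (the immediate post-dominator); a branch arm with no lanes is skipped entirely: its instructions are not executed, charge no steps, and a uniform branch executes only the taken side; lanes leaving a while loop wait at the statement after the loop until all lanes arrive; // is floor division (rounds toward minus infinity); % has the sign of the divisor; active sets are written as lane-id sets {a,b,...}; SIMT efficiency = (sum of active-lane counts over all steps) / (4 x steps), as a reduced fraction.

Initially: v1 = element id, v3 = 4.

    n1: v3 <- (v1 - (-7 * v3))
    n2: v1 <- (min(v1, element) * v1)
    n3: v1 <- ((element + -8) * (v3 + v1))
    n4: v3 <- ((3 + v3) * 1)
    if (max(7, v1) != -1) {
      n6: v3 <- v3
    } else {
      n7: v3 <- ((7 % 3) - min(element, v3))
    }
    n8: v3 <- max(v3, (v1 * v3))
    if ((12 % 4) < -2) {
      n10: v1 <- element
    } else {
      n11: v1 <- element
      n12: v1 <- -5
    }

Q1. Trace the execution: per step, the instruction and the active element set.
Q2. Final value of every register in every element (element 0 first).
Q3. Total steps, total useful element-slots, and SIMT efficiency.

step 0: v3 <- (v1 - (-7 * v3))       {0,1,2,3}
step 1: v1 <- (min(v1, element) * v1) {0,1,2,3}
step 2: v1 <- ((element + -8) * (v3 + v1)) {0,1,2,3}
step 3: v3 <- ((3 + v3) * 1)         {0,1,2,3}
step 4: eval (max(7, v1) != -1)      {0,1,2,3}
step 5: v3 <- v3                     {0,1,2,3}
step 6: v3 <- max(v3, (v1 * v3))     {0,1,2,3}
step 7: eval ((12 % 4) < -2)         {0,1,2,3}
step 8: v1 <- element                {0,1,2,3}
step 9: v1 <- -5                     {0,1,2,3}

Answer: 10 steps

v1: -5,-5,-5,-5
v3: 31,32,33,34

steps = 10; useful = 40; efficiency = 40/40 = 1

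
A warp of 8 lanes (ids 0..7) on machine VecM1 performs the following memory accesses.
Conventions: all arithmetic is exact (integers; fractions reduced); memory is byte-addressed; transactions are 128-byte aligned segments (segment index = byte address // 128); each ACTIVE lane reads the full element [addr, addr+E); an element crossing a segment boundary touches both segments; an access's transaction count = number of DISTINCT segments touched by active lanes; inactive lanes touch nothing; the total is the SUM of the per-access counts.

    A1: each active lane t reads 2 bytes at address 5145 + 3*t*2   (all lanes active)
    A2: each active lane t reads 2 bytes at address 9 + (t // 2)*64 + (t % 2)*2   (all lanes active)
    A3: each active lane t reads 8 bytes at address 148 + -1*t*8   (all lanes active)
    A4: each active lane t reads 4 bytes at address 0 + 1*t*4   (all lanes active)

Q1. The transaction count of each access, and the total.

A1: 1 transaction
A2: 2 transactions
A3: 2 transactions
A4: 1 transaction

Answer: 1,2,2,1; total 6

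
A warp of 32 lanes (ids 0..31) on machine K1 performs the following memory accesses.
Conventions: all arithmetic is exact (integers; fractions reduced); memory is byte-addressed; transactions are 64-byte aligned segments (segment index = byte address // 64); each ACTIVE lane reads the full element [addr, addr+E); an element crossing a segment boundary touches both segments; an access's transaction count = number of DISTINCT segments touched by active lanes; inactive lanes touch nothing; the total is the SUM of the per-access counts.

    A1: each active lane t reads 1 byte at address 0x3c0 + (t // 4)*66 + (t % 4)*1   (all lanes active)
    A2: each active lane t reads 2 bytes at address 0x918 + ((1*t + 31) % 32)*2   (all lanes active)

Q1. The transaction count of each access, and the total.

A1: 8 transactions
A2: 2 transactions

Answer: 8,2; total 10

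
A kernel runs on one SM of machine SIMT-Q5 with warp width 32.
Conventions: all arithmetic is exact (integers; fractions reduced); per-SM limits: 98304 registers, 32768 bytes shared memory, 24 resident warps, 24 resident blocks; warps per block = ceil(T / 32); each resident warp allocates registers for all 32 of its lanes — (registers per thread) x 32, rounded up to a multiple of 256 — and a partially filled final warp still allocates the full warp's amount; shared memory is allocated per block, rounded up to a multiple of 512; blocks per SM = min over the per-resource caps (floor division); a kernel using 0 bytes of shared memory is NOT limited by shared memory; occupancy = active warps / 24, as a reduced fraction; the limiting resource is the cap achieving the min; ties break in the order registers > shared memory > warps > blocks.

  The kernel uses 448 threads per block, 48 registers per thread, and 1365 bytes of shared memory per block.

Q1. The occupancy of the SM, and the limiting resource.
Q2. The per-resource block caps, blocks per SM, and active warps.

Answer: occupancy 7/12, limited by warps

registers: 4 blocks
shared memory: 21 blocks
warps: 1 block
blocks: 24 blocks

Answer: 1 block, 14 active warps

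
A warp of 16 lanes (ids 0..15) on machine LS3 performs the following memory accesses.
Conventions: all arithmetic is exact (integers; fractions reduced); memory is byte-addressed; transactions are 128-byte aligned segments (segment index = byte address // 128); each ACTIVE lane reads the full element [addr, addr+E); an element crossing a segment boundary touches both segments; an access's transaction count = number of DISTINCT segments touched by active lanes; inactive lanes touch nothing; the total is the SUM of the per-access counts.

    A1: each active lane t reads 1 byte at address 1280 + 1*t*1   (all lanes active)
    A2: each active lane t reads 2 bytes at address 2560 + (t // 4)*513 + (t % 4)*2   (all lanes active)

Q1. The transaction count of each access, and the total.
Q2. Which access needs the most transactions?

A1: 1 transaction
A2: 4 transactions

Answer: 1,4; total 5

Answer: A2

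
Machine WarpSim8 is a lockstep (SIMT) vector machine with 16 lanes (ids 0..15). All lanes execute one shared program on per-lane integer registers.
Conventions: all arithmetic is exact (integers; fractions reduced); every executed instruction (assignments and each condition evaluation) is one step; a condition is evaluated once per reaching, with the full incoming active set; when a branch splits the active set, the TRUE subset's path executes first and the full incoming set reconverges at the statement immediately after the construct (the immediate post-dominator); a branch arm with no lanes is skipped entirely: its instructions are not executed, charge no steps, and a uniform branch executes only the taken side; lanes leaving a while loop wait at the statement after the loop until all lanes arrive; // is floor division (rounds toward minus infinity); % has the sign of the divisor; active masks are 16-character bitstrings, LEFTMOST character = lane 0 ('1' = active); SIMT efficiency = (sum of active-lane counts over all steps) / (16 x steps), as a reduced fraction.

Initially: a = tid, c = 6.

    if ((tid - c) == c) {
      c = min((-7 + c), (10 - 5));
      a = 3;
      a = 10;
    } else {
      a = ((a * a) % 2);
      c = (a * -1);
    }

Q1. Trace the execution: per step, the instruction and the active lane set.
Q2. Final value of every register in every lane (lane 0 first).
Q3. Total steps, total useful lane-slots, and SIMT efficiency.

step 0: eval ((tid - c) == c)        1111111111111111
step 1: c <- min((-7 + c), (10 - 5)) 0000000000001000
step 2: a <- 3                       0000000000001000
step 3: a <- 10                      0000000000001000
step 4: a <- ((a * a) % 2)           1111111111110111
step 5: c <- (a * -1)                1111111111110111

Answer: 6 steps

a: 0,1,0,1,0,1,0,1,0,1,0,1,10,1,0,1
c: 0,-1,0,-1,0,-1,0,-1,0,-1,0,-1,-1,-1,0,-1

steps = 6; useful = 49; efficiency = 49/96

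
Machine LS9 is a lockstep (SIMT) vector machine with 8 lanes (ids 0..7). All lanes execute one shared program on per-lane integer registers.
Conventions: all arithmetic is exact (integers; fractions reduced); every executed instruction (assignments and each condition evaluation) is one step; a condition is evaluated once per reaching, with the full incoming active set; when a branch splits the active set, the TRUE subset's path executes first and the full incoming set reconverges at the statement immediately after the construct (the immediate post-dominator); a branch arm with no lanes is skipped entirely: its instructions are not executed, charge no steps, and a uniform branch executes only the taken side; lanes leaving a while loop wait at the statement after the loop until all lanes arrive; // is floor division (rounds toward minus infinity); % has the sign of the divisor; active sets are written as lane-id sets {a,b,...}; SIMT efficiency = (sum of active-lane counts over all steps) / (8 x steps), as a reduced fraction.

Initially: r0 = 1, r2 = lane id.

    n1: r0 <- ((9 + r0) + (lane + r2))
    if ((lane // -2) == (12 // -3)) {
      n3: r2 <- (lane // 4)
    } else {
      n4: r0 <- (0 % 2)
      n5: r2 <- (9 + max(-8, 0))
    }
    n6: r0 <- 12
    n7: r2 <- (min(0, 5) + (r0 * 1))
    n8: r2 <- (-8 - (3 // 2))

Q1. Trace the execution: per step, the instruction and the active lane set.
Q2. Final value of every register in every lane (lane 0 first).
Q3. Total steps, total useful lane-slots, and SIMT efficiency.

step 0: r0 <- ((9 + r0) + (lane + r2)) {0,1,2,3,4,5,6,7}
step 1: eval ((lane // -2) == (12 // -3)) {0,1,2,3,4,5,6,7}
step 2: r2 <- (lane // 4)            {7}
step 3: r0 <- (0 % 2)                {0,1,2,3,4,5,6}
step 4: r2 <- (9 + max(-8, 0))       {0,1,2,3,4,5,6}
step 5: r0 <- 12                     {0,1,2,3,4,5,6,7}
step 6: r2 <- (min(0, 5) + (r0 * 1)) {0,1,2,3,4,5,6,7}
step 7: r2 <- (-8 - (3 // 2))        {0,1,2,3,4,5,6,7}

Answer: 8 steps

r0: 12,12,12,12,12,12,12,12
r2: -9,-9,-9,-9,-9,-9,-9,-9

steps = 8; useful = 55; efficiency = 55/64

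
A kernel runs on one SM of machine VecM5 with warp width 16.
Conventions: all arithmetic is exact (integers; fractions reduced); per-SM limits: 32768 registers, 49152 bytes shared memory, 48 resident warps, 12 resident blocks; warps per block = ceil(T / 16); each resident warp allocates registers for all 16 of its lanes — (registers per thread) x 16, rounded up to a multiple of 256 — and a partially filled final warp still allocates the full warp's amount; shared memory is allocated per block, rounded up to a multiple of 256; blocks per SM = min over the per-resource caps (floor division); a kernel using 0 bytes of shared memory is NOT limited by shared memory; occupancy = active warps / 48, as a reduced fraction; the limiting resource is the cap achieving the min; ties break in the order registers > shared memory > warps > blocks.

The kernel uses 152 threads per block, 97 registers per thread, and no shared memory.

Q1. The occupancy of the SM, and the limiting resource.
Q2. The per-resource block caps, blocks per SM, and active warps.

Answer: occupancy 5/24, limited by registers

registers: 1 block
shared memory: no limit (kernel uses none)
warps: 4 blocks
blocks: 12 blocks

Answer: 1 block, 10 active warps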